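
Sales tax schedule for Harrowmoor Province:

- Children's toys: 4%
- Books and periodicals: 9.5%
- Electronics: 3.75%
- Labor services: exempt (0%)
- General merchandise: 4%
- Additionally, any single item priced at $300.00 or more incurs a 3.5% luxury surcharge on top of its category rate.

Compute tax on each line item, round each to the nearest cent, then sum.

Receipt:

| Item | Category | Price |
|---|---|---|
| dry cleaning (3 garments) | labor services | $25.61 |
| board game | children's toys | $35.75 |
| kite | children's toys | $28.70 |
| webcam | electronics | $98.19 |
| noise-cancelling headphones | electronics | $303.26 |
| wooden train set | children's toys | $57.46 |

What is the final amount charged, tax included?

Dry cleaning (3 garments) $25.61: labor services → 0% → $0.00
Board game $35.75: children's toys → 4% → $1.43
Kite $28.70: children's toys → 4% → $1.15
Webcam $98.19: electronics → 3.75% → $3.68
Noise-cancelling headphones $303.26: electronics → 3.75% + 3.5% surcharge = 7.25% → $21.99
Wooden train set $57.46: children's toys → 4% → $2.30
Subtotal = $548.97; tax = $30.55; total due = $579.52

$579.52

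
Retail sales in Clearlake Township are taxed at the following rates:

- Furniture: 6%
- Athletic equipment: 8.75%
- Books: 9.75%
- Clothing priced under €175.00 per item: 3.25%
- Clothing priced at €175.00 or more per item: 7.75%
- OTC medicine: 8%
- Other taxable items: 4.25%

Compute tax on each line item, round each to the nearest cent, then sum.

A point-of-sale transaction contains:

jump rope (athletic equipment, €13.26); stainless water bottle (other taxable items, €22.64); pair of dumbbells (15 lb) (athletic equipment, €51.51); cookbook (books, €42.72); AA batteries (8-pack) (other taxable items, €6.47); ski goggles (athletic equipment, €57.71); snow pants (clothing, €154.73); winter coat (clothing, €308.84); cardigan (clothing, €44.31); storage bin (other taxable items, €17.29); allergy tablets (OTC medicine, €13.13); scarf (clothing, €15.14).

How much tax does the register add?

€48.80

Jump rope €13.26: athletic equipment → 8.75% → €1.16
Stainless water bottle €22.64: other taxable items → 4.25% → €0.96
Pair of dumbbells (15 lb) €51.51: athletic equipment → 8.75% → €4.51
Cookbook €42.72: books → 9.75% → €4.17
AA batteries (8-pack) €6.47: other taxable items → 4.25% → €0.27
Ski goggles €57.71: athletic equipment → 8.75% → €5.05
Snow pants €154.73: clothing, under €175.00 → 3.25% → €5.03
Winter coat €308.84: clothing, €175.00 or more → 7.75% → €23.94
Cardigan €44.31: clothing, under €175.00 → 3.25% → €1.44
Storage bin €17.29: other taxable items → 4.25% → €0.73
Allergy tablets €13.13: OTC medicine → 8% → €1.05
Scarf €15.14: clothing, under €175.00 → 3.25% → €0.49
Total tax = €1.16 + €0.96 + €4.51 + €4.17 + €0.27 + €5.05 + €5.03 + €23.94 + €1.44 + €0.73 + €1.05 + €0.49 = €48.80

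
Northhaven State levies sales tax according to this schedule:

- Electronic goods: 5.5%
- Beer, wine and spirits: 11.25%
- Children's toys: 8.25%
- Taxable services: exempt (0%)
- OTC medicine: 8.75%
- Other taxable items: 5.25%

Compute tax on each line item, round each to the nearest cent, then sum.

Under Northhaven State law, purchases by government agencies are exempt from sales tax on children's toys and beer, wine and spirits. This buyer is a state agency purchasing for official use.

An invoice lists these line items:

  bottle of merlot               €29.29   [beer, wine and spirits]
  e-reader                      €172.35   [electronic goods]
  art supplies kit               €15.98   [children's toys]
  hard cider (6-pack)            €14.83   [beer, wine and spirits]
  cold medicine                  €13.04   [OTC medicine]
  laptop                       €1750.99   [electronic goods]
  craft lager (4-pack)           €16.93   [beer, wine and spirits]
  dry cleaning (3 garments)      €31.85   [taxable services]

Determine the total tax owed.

€106.92

Bottle of merlot €29.29: beer, wine and spirits, buyer-exempt → 0% → €0.00
E-reader €172.35: electronic goods → 5.5% → €9.48
Art supplies kit €15.98: children's toys, buyer-exempt → 0% → €0.00
Hard cider (6-pack) €14.83: beer, wine and spirits, buyer-exempt → 0% → €0.00
Cold medicine €13.04: OTC medicine → 8.75% → €1.14
Laptop €1750.99: electronic goods → 5.5% → €96.30
Craft lager (4-pack) €16.93: beer, wine and spirits, buyer-exempt → 0% → €0.00
Dry cleaning (3 garments) €31.85: taxable services → 0% → €0.00
Total tax = €9.48 + €1.14 + €96.30 = €106.92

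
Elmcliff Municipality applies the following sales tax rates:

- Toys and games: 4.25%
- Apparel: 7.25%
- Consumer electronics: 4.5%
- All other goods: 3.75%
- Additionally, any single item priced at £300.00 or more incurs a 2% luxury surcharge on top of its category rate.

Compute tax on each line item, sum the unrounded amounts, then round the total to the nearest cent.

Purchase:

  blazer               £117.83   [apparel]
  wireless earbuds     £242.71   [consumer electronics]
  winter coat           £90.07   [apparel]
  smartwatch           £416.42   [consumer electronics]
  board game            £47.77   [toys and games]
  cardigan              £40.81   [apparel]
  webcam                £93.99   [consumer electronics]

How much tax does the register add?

£62.28

Blazer £117.83: apparel → 7.25% → £8.542675
Wireless earbuds £242.71: consumer electronics → 4.5% → £10.92195
Winter coat £90.07: apparel → 7.25% → £6.530075
Smartwatch £416.42: consumer electronics → 4.5% + 2% surcharge = 6.5% → £27.0673
Board game £47.77: toys and games → 4.25% → £2.030225
Cardigan £40.81: apparel → 7.25% → £2.958725
Webcam £93.99: consumer electronics → 4.5% → £4.22955
Unrounded tax sum = £62.2805 → £62.28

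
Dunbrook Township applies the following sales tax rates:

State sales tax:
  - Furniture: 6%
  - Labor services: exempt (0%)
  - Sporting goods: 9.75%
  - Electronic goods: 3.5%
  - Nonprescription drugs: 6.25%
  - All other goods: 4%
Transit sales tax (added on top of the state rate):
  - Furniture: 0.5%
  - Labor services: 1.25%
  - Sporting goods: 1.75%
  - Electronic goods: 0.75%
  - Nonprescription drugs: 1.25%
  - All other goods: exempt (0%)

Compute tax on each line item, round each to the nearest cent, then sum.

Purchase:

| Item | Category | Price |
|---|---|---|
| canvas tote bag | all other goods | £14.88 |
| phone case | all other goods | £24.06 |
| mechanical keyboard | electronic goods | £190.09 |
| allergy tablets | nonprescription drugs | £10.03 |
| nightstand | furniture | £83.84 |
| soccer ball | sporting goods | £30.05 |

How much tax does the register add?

£19.30

Canvas tote bag £14.88: all other goods → 4% + 0% transit = 4% → £0.60
Phone case £24.06: all other goods → 4% + 0% transit = 4% → £0.96
Mechanical keyboard £190.09: electronic goods → 3.5% + 0.75% transit = 4.25% → £8.08
Allergy tablets £10.03: nonprescription drugs → 6.25% + 1.25% transit = 7.5% → £0.75
Nightstand £83.84: furniture → 6% + 0.5% transit = 6.5% → £5.45
Soccer ball £30.05: sporting goods → 9.75% + 1.75% transit = 11.5% → £3.46
Total tax = £0.60 + £0.96 + £8.08 + £0.75 + £5.45 + £3.46 = £19.30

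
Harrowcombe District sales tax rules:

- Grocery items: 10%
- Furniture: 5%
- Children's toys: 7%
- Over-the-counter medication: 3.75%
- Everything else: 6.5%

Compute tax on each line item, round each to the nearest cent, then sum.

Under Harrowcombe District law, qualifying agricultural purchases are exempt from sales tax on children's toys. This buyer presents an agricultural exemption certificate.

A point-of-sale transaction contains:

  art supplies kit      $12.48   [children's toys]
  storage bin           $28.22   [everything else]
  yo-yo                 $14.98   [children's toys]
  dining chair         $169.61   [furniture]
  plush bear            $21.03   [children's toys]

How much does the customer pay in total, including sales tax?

$256.63

Art supplies kit $12.48: children's toys, buyer-exempt → 0% → $0.00
Storage bin $28.22: everything else → 6.5% → $1.83
Yo-yo $14.98: children's toys, buyer-exempt → 0% → $0.00
Dining chair $169.61: furniture → 5% → $8.48
Plush bear $21.03: children's toys, buyer-exempt → 0% → $0.00
Subtotal = $246.32; tax = $10.31; total due = $256.63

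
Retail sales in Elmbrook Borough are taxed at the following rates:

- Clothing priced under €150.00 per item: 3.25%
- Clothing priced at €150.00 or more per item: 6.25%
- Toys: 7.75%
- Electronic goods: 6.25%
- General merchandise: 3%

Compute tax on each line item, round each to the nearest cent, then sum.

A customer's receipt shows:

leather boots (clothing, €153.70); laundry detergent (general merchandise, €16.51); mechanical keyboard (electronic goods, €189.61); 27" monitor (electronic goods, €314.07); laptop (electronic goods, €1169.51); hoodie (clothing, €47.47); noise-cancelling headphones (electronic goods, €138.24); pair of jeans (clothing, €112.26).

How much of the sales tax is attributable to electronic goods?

Mechanical keyboard €189.61: electronic goods → 6.25% → €11.85
27" monitor €314.07: electronic goods → 6.25% → €19.63
Laptop €1169.51: electronic goods → 6.25% → €73.09
Noise-cancelling headphones €138.24: electronic goods → 6.25% → €8.64
Tax on electronic goods = €11.85 + €19.63 + €73.09 + €8.64 = €113.21

€113.21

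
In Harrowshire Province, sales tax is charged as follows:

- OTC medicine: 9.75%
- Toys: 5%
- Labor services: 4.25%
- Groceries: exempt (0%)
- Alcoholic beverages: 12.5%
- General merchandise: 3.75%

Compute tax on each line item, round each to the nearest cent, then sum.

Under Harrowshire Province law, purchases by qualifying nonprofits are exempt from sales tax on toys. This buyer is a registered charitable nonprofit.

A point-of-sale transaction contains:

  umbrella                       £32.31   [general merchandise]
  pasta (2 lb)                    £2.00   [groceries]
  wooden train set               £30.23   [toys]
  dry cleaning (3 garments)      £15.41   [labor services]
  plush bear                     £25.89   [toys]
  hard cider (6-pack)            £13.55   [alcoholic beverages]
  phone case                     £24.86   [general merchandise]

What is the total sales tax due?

Umbrella £32.31: general merchandise → 3.75% → £1.21
Pasta (2 lb) £2.00: groceries → 0% → £0.00
Wooden train set £30.23: toys, buyer-exempt → 0% → £0.00
Dry cleaning (3 garments) £15.41: labor services → 4.25% → £0.65
Plush bear £25.89: toys, buyer-exempt → 0% → £0.00
Hard cider (6-pack) £13.55: alcoholic beverages → 12.5% → £1.69
Phone case £24.86: general merchandise → 3.75% → £0.93
Total tax = £1.21 + £0.65 + £1.69 + £0.93 = £4.48

£4.48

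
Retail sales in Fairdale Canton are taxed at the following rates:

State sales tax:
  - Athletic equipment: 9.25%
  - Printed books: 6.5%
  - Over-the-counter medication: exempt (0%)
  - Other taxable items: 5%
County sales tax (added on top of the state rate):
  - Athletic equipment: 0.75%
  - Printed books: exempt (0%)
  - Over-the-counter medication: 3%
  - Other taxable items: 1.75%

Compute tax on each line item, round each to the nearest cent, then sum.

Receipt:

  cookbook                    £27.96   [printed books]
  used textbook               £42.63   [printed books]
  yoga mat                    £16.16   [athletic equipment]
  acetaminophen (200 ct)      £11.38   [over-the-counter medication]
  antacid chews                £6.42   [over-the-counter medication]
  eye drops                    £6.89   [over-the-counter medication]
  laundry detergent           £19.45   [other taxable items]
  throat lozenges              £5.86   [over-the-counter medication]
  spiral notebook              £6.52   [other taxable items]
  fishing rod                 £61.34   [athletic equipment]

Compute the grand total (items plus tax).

Cookbook £27.96: printed books → 6.5% + 0% county = 6.5% → £1.82
Used textbook £42.63: printed books → 6.5% + 0% county = 6.5% → £2.77
Yoga mat £16.16: athletic equipment → 9.25% + 0.75% county = 10% → £1.62
Acetaminophen (200 ct) £11.38: over-the-counter medication → 0% + 3% county = 3% → £0.34
Antacid chews £6.42: over-the-counter medication → 0% + 3% county = 3% → £0.19
Eye drops £6.89: over-the-counter medication → 0% + 3% county = 3% → £0.21
Laundry detergent £19.45: other taxable items → 5% + 1.75% county = 6.75% → £1.31
Throat lozenges £5.86: over-the-counter medication → 0% + 3% county = 3% → £0.18
Spiral notebook £6.52: other taxable items → 5% + 1.75% county = 6.75% → £0.44
Fishing rod £61.34: athletic equipment → 9.25% + 0.75% county = 10% → £6.13
Subtotal = £204.61; tax = £15.01; total due = £219.62

£219.62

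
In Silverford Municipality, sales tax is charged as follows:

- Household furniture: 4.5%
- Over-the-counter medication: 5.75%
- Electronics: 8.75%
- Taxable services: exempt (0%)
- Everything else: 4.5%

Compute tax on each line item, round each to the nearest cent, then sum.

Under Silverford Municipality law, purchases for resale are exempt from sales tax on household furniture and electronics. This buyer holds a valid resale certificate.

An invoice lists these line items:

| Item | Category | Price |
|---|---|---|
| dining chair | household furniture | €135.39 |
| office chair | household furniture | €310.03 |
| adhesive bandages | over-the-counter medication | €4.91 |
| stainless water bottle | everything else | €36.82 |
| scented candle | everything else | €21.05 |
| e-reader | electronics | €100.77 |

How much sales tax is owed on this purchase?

€2.89

Dining chair €135.39: household furniture, buyer-exempt → 0% → €0.00
Office chair €310.03: household furniture, buyer-exempt → 0% → €0.00
Adhesive bandages €4.91: over-the-counter medication → 5.75% → €0.28
Stainless water bottle €36.82: everything else → 4.5% → €1.66
Scented candle €21.05: everything else → 4.5% → €0.95
E-reader €100.77: electronics, buyer-exempt → 0% → €0.00
Total tax = €0.28 + €1.66 + €0.95 = €2.89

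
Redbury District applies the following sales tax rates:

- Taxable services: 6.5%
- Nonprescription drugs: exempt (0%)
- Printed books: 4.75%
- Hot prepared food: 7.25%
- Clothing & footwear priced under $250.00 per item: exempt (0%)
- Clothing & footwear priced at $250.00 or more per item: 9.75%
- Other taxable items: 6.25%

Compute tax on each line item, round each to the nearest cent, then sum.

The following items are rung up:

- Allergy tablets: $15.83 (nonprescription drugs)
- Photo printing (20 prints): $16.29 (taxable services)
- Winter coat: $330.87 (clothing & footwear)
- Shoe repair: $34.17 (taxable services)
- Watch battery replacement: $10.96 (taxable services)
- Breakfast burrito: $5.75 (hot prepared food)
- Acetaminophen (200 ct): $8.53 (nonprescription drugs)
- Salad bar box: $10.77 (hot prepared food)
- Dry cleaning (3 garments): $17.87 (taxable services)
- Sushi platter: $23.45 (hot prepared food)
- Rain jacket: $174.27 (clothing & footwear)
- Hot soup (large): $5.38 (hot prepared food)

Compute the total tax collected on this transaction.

$40.70

Allergy tablets $15.83: nonprescription drugs → 0% → $0.00
Photo printing (20 prints) $16.29: taxable services → 6.5% → $1.06
Winter coat $330.87: clothing & footwear, $250.00 or more → 9.75% → $32.26
Shoe repair $34.17: taxable services → 6.5% → $2.22
Watch battery replacement $10.96: taxable services → 6.5% → $0.71
Breakfast burrito $5.75: hot prepared food → 7.25% → $0.42
Acetaminophen (200 ct) $8.53: nonprescription drugs → 0% → $0.00
Salad bar box $10.77: hot prepared food → 7.25% → $0.78
Dry cleaning (3 garments) $17.87: taxable services → 6.5% → $1.16
Sushi platter $23.45: hot prepared food → 7.25% → $1.70
Rain jacket $174.27: clothing & footwear, under $250.00 → 0% → $0.00
Hot soup (large) $5.38: hot prepared food → 7.25% → $0.39
Total tax = $1.06 + $32.26 + $2.22 + $0.71 + $0.42 + $0.78 + $1.16 + $1.70 + $0.39 = $40.70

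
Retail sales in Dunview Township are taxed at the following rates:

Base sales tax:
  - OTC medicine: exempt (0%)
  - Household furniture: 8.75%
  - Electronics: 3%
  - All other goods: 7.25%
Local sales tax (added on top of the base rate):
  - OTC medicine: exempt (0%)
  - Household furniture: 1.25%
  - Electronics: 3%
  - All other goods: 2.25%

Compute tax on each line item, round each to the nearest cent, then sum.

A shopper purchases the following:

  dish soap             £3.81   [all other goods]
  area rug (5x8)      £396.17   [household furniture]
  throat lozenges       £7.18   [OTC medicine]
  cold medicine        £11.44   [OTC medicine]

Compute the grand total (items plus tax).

Dish soap £3.81: all other goods → 7.25% + 2.25% local = 9.5% → £0.36
Area rug (5x8) £396.17: household furniture → 8.75% + 1.25% local = 10% → £39.62
Throat lozenges £7.18: OTC medicine → 0% + 0% local = 0% → £0.00
Cold medicine £11.44: OTC medicine → 0% + 0% local = 0% → £0.00
Subtotal = £418.60; tax = £39.98; total due = £458.58

£458.58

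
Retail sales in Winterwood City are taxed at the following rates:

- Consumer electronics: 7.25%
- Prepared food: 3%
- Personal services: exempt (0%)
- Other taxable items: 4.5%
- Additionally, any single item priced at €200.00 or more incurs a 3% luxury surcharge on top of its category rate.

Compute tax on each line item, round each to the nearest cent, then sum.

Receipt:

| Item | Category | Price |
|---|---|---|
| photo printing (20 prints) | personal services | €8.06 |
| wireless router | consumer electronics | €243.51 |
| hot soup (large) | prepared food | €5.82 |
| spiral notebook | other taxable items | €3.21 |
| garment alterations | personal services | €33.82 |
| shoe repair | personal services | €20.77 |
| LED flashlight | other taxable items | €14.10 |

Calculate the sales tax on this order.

Photo printing (20 prints) €8.06: personal services → 0% → €0.00
Wireless router €243.51: consumer electronics → 7.25% + 3% surcharge = 10.25% → €24.96
Hot soup (large) €5.82: prepared food → 3% → €0.17
Spiral notebook €3.21: other taxable items → 4.5% → €0.14
Garment alterations €33.82: personal services → 0% → €0.00
Shoe repair €20.77: personal services → 0% → €0.00
LED flashlight €14.10: other taxable items → 4.5% → €0.63
Total tax = €24.96 + €0.17 + €0.14 + €0.63 = €25.90

€25.90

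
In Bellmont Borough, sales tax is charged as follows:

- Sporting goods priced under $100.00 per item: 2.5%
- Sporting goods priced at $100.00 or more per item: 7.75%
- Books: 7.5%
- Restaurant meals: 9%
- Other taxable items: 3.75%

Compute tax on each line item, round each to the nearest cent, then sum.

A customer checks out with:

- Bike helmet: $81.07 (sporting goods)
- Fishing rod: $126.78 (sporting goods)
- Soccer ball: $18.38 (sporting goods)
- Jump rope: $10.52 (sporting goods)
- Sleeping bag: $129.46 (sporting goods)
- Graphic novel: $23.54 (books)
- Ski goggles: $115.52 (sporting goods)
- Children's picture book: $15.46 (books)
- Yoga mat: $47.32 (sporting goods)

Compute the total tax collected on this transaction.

$35.67

Bike helmet $81.07: sporting goods, under $100.00 → 2.5% → $2.03
Fishing rod $126.78: sporting goods, $100.00 or more → 7.75% → $9.83
Soccer ball $18.38: sporting goods, under $100.00 → 2.5% → $0.46
Jump rope $10.52: sporting goods, under $100.00 → 2.5% → $0.26
Sleeping bag $129.46: sporting goods, $100.00 or more → 7.75% → $10.03
Graphic novel $23.54: books → 7.5% → $1.77
Ski goggles $115.52: sporting goods, $100.00 or more → 7.75% → $8.95
Children's picture book $15.46: books → 7.5% → $1.16
Yoga mat $47.32: sporting goods, under $100.00 → 2.5% → $1.18
Total tax = $2.03 + $9.83 + $0.46 + $0.26 + $10.03 + $1.77 + $8.95 + $1.16 + $1.18 = $35.67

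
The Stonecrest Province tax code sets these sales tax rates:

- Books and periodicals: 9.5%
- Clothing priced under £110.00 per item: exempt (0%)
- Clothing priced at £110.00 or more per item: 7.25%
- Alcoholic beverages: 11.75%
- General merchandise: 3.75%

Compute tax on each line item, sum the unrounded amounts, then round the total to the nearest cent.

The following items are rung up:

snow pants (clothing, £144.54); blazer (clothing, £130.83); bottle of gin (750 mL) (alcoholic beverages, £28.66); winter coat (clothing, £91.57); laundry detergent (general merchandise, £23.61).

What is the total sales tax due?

£24.22

Snow pants £144.54: clothing, £110.00 or more → 7.25% → £10.47915
Blazer £130.83: clothing, £110.00 or more → 7.25% → £9.485175
Bottle of gin (750 mL) £28.66: alcoholic beverages → 11.75% → £3.36755
Winter coat £91.57: clothing, under £110.00 → 0% → £0.00
Laundry detergent £23.61: general merchandise → 3.75% → £0.885375
Unrounded tax sum = £24.21725 → £24.22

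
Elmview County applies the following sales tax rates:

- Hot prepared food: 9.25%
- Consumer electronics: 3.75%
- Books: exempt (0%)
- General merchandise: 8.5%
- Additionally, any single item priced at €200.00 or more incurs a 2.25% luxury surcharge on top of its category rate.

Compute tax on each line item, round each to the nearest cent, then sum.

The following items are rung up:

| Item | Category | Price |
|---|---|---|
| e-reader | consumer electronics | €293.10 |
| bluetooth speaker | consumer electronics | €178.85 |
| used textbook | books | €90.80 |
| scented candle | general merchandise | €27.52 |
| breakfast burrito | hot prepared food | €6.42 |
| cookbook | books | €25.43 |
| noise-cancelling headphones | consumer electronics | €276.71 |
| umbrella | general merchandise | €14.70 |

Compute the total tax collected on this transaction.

E-reader €293.10: consumer electronics → 3.75% + 2.25% surcharge = 6% → €17.59
Bluetooth speaker €178.85: consumer electronics → 3.75% → €6.71
Used textbook €90.80: books → 0% → €0.00
Scented candle €27.52: general merchandise → 8.5% → €2.34
Breakfast burrito €6.42: hot prepared food → 9.25% → €0.59
Cookbook €25.43: books → 0% → €0.00
Noise-cancelling headphones €276.71: consumer electronics → 3.75% + 2.25% surcharge = 6% → €16.60
Umbrella €14.70: general merchandise → 8.5% → €1.25
Total tax = €17.59 + €6.71 + €2.34 + €0.59 + €16.60 + €1.25 = €45.08

€45.08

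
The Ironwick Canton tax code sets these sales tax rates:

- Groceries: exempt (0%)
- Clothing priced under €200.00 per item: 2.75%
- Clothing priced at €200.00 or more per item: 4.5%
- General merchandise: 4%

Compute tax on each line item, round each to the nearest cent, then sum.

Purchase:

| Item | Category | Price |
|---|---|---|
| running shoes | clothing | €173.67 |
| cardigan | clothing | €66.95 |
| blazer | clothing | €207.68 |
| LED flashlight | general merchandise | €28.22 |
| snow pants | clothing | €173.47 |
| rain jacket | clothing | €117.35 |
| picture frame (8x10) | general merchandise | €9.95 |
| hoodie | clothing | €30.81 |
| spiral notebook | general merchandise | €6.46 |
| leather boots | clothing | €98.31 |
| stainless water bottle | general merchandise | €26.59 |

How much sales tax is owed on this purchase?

Running shoes €173.67: clothing, under €200.00 → 2.75% → €4.78
Cardigan €66.95: clothing, under €200.00 → 2.75% → €1.84
Blazer €207.68: clothing, €200.00 or more → 4.5% → €9.35
LED flashlight €28.22: general merchandise → 4% → €1.13
Snow pants €173.47: clothing, under €200.00 → 2.75% → €4.77
Rain jacket €117.35: clothing, under €200.00 → 2.75% → €3.23
Picture frame (8x10) €9.95: general merchandise → 4% → €0.40
Hoodie €30.81: clothing, under €200.00 → 2.75% → €0.85
Spiral notebook €6.46: general merchandise → 4% → €0.26
Leather boots €98.31: clothing, under €200.00 → 2.75% → €2.70
Stainless water bottle €26.59: general merchandise → 4% → €1.06
Total tax = €4.78 + €1.84 + €9.35 + €1.13 + €4.77 + €3.23 + €0.40 + €0.85 + €0.26 + €2.70 + €1.06 = €30.37

€30.37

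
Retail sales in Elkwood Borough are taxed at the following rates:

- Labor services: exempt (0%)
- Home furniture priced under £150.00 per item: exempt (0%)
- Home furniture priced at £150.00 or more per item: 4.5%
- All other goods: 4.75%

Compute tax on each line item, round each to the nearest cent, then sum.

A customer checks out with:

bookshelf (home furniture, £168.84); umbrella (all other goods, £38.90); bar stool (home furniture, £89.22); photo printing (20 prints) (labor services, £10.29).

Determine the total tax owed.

Bookshelf £168.84: home furniture, £150.00 or more → 4.5% → £7.60
Umbrella £38.90: all other goods → 4.75% → £1.85
Bar stool £89.22: home furniture, under £150.00 → 0% → £0.00
Photo printing (20 prints) £10.29: labor services → 0% → £0.00
Total tax = £7.60 + £1.85 = £9.45

£9.45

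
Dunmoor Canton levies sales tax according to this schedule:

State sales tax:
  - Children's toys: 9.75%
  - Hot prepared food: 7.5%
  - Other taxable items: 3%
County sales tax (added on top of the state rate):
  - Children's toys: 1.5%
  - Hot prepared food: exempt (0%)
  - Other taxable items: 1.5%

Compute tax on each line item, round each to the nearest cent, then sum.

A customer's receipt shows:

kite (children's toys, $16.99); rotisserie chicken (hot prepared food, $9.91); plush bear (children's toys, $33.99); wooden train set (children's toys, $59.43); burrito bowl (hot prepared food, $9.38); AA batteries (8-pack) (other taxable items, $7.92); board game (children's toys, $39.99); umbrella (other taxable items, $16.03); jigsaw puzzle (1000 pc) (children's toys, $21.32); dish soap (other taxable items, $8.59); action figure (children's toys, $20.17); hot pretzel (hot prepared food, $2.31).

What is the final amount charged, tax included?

Kite $16.99: children's toys → 9.75% + 1.5% county = 11.25% → $1.91
Rotisserie chicken $9.91: hot prepared food → 7.5% + 0% county = 7.5% → $0.74
Plush bear $33.99: children's toys → 9.75% + 1.5% county = 11.25% → $3.82
Wooden train set $59.43: children's toys → 9.75% + 1.5% county = 11.25% → $6.69
Burrito bowl $9.38: hot prepared food → 7.5% + 0% county = 7.5% → $0.70
AA batteries (8-pack) $7.92: other taxable items → 3% + 1.5% county = 4.5% → $0.36
Board game $39.99: children's toys → 9.75% + 1.5% county = 11.25% → $4.50
Umbrella $16.03: other taxable items → 3% + 1.5% county = 4.5% → $0.72
Jigsaw puzzle (1000 pc) $21.32: children's toys → 9.75% + 1.5% county = 11.25% → $2.40
Dish soap $8.59: other taxable items → 3% + 1.5% county = 4.5% → $0.39
Action figure $20.17: children's toys → 9.75% + 1.5% county = 11.25% → $2.27
Hot pretzel $2.31: hot prepared food → 7.5% + 0% county = 7.5% → $0.17
Subtotal = $246.03; tax = $24.67; total due = $270.70

$270.70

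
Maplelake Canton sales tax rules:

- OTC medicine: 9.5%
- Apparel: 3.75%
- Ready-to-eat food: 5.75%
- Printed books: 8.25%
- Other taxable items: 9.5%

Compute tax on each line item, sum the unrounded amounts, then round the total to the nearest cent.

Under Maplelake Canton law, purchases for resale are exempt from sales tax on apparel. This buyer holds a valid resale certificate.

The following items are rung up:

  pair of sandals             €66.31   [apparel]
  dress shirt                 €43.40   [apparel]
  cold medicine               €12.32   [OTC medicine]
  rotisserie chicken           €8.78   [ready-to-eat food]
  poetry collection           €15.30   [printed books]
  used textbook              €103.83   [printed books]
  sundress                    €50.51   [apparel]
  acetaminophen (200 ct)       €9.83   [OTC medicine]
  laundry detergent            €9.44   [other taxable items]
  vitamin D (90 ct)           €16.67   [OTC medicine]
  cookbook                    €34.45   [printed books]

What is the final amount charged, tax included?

€388.60

Pair of sandals €66.31: apparel, buyer-exempt → 0% → €0.00
Dress shirt €43.40: apparel, buyer-exempt → 0% → €0.00
Cold medicine €12.32: OTC medicine → 9.5% → €1.1704
Rotisserie chicken €8.78: ready-to-eat food → 5.75% → €0.50485
Poetry collection €15.30: printed books → 8.25% → €1.26225
Used textbook €103.83: printed books → 8.25% → €8.565975
Sundress €50.51: apparel, buyer-exempt → 0% → €0.00
Acetaminophen (200 ct) €9.83: OTC medicine → 9.5% → €0.93385
Laundry detergent €9.44: other taxable items → 9.5% → €0.8968
Vitamin D (90 ct) €16.67: OTC medicine → 9.5% → €1.58365
Cookbook €34.45: printed books → 8.25% → €2.842125
Subtotal = €370.84; unrounded tax = €17.7599 → €17.76; total due = €388.60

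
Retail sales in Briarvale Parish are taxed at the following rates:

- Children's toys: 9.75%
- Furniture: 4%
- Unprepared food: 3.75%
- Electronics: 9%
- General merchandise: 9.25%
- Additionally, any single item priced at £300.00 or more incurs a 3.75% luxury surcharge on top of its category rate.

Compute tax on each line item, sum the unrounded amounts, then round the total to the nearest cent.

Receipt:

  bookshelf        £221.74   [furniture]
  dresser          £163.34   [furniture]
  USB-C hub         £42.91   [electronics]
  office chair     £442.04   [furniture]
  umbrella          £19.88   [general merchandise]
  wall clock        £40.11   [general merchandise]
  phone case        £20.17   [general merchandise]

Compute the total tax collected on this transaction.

£60.94

Bookshelf £221.74: furniture → 4% → £8.8696
Dresser £163.34: furniture → 4% → £6.5336
USB-C hub £42.91: electronics → 9% → £3.8619
Office chair £442.04: furniture → 4% + 3.75% surcharge = 7.75% → £34.2581
Umbrella £19.88: general merchandise → 9.25% → £1.8389
Wall clock £40.11: general merchandise → 9.25% → £3.710175
Phone case £20.17: general merchandise → 9.25% → £1.865725
Unrounded tax sum = £60.938 → £60.94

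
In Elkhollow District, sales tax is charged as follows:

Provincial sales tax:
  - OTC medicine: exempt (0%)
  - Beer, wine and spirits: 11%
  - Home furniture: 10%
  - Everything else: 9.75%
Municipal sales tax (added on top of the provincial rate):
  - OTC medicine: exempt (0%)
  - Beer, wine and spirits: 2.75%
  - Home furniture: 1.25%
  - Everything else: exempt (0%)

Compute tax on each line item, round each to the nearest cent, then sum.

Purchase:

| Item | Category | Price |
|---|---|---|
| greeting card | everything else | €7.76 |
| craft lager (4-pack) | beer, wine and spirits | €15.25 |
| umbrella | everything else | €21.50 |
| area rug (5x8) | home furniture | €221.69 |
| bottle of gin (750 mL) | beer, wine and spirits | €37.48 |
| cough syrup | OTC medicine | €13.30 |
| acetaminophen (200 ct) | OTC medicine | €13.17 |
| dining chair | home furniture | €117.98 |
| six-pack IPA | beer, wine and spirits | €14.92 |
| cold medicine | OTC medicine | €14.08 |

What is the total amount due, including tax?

Greeting card €7.76: everything else → 9.75% + 0% municipal = 9.75% → €0.76
Craft lager (4-pack) €15.25: beer, wine and spirits → 11% + 2.75% municipal = 13.75% → €2.10
Umbrella €21.50: everything else → 9.75% + 0% municipal = 9.75% → €2.10
Area rug (5x8) €221.69: home furniture → 10% + 1.25% municipal = 11.25% → €24.94
Bottle of gin (750 mL) €37.48: beer, wine and spirits → 11% + 2.75% municipal = 13.75% → €5.15
Cough syrup €13.30: OTC medicine → 0% + 0% municipal = 0% → €0.00
Acetaminophen (200 ct) €13.17: OTC medicine → 0% + 0% municipal = 0% → €0.00
Dining chair €117.98: home furniture → 10% + 1.25% municipal = 11.25% → €13.27
Six-pack IPA €14.92: beer, wine and spirits → 11% + 2.75% municipal = 13.75% → €2.05
Cold medicine €14.08: OTC medicine → 0% + 0% municipal = 0% → €0.00
Subtotal = €477.13; tax = €50.37; total due = €527.50

€527.50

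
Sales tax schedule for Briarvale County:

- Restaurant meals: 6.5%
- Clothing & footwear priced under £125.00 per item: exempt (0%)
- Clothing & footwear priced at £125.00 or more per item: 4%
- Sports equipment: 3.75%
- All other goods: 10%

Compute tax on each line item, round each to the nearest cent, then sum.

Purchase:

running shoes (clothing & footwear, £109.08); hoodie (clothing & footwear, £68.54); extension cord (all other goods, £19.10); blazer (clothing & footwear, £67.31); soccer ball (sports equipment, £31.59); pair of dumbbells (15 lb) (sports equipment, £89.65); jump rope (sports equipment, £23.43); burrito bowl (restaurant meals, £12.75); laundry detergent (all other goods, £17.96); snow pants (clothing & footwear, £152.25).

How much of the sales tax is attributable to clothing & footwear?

£6.09

Running shoes £109.08: clothing & footwear, under £125.00 → 0% → £0.00
Hoodie £68.54: clothing & footwear, under £125.00 → 0% → £0.00
Blazer £67.31: clothing & footwear, under £125.00 → 0% → £0.00
Snow pants £152.25: clothing & footwear, £125.00 or more → 4% → £6.09
Tax on clothing & footwear = £0.00 + £0.00 + £0.00 + £6.09 = £6.09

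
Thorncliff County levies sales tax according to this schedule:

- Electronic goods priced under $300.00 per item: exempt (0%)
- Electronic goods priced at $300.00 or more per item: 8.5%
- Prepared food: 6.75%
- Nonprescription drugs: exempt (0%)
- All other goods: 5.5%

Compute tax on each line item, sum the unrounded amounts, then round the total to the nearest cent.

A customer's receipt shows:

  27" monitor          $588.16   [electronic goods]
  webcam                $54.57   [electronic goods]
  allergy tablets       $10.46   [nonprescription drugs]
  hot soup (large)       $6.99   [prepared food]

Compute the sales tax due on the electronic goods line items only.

27" monitor $588.16: electronic goods, $300.00 or more → 8.5% → $49.9936
Webcam $54.57: electronic goods, under $300.00 → 0% → $0.00
Tax on electronic goods: unrounded sum = $49.9936 → $49.99

$49.99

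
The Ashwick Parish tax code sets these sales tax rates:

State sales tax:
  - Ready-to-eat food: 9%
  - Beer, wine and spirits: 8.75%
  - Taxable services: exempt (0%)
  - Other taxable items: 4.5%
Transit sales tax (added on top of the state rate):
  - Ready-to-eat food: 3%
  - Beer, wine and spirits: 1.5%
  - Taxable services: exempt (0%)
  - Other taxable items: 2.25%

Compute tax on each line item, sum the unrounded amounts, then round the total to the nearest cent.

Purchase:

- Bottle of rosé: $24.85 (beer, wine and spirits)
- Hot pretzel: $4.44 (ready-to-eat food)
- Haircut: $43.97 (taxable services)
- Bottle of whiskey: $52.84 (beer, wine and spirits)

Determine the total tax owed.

Bottle of rosé $24.85: beer, wine and spirits → 8.75% + 1.5% transit = 10.25% → $2.547125
Hot pretzel $4.44: ready-to-eat food → 9% + 3% transit = 12% → $0.5328
Haircut $43.97: taxable services → 0% + 0% transit = 0% → $0.00
Bottle of whiskey $52.84: beer, wine and spirits → 8.75% + 1.5% transit = 10.25% → $5.4161
Unrounded tax sum = $8.496025 → $8.50

$8.50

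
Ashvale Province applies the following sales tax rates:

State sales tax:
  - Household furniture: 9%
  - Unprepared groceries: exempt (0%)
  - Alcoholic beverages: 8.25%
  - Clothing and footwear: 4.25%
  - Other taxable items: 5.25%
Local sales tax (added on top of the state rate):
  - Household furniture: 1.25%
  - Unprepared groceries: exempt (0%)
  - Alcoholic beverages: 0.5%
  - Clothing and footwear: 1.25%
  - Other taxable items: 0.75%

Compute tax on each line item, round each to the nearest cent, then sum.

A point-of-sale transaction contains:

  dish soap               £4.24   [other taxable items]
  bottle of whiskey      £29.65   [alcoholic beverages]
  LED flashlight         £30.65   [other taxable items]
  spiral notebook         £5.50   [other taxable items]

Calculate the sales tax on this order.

£5.01

Dish soap £4.24: other taxable items → 5.25% + 0.75% local = 6% → £0.25
Bottle of whiskey £29.65: alcoholic beverages → 8.25% + 0.5% local = 8.75% → £2.59
LED flashlight £30.65: other taxable items → 5.25% + 0.75% local = 6% → £1.84
Spiral notebook £5.50: other taxable items → 5.25% + 0.75% local = 6% → £0.33
Total tax = £0.25 + £2.59 + £1.84 + £0.33 = £5.01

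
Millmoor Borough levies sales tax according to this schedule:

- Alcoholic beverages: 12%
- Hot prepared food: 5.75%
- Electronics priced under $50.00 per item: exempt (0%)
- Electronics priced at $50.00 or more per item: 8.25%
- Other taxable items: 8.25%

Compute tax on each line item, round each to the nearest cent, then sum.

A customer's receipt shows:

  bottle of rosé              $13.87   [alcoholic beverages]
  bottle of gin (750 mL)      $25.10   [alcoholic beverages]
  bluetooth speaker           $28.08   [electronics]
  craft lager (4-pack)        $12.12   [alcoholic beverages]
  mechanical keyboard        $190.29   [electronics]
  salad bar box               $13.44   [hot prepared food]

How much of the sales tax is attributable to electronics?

Bluetooth speaker $28.08: electronics, under $50.00 → 0% → $0.00
Mechanical keyboard $190.29: electronics, $50.00 or more → 8.25% → $15.70
Tax on electronics = $0.00 + $15.70 = $15.70

$15.70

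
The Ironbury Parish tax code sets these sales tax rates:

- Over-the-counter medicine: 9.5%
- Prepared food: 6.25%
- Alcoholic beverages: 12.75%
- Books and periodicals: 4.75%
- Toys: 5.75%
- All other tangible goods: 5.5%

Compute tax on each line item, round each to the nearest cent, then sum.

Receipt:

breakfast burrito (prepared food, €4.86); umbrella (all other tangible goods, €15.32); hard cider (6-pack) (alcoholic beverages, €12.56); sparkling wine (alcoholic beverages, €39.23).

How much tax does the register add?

€7.74

Breakfast burrito €4.86: prepared food → 6.25% → €0.30
Umbrella €15.32: all other tangible goods → 5.5% → €0.84
Hard cider (6-pack) €12.56: alcoholic beverages → 12.75% → €1.60
Sparkling wine €39.23: alcoholic beverages → 12.75% → €5.00
Total tax = €0.30 + €0.84 + €1.60 + €5.00 = €7.74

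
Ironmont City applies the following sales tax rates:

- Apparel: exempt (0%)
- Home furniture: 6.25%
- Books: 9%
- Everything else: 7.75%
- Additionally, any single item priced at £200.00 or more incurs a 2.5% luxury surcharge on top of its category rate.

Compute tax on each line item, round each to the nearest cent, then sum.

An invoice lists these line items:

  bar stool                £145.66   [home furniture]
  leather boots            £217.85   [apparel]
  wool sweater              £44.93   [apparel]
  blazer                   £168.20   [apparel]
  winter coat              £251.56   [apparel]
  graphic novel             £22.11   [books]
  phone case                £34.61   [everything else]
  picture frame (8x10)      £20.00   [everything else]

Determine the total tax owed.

Bar stool £145.66: home furniture → 6.25% → £9.10
Leather boots £217.85: apparel → 0% + 2.5% surcharge = 2.5% → £5.45
Wool sweater £44.93: apparel → 0% → £0.00
Blazer £168.20: apparel → 0% → £0.00
Winter coat £251.56: apparel → 0% + 2.5% surcharge = 2.5% → £6.29
Graphic novel £22.11: books → 9% → £1.99
Phone case £34.61: everything else → 7.75% → £2.68
Picture frame (8x10) £20.00: everything else → 7.75% → £1.55
Total tax = £9.10 + £5.45 + £6.29 + £1.99 + £2.68 + £1.55 = £27.06

£27.06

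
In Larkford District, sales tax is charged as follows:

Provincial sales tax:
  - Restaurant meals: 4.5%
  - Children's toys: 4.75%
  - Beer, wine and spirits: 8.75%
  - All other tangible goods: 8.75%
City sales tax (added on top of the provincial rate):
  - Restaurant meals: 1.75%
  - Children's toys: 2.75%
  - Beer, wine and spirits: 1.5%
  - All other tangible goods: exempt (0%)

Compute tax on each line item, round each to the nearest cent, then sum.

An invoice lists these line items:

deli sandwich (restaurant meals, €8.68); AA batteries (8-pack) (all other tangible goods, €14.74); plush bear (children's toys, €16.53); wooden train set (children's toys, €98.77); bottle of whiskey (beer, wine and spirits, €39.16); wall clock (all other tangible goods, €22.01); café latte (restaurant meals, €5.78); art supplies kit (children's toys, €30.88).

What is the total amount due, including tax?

Deli sandwich €8.68: restaurant meals → 4.5% + 1.75% city = 6.25% → €0.54
AA batteries (8-pack) €14.74: all other tangible goods → 8.75% + 0% city = 8.75% → €1.29
Plush bear €16.53: children's toys → 4.75% + 2.75% city = 7.5% → €1.24
Wooden train set €98.77: children's toys → 4.75% + 2.75% city = 7.5% → €7.41
Bottle of whiskey €39.16: beer, wine and spirits → 8.75% + 1.5% city = 10.25% → €4.01
Wall clock €22.01: all other tangible goods → 8.75% + 0% city = 8.75% → €1.93
Café latte €5.78: restaurant meals → 4.5% + 1.75% city = 6.25% → €0.36
Art supplies kit €30.88: children's toys → 4.75% + 2.75% city = 7.5% → €2.32
Subtotal = €236.55; tax = €19.10; total due = €255.65

€255.65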